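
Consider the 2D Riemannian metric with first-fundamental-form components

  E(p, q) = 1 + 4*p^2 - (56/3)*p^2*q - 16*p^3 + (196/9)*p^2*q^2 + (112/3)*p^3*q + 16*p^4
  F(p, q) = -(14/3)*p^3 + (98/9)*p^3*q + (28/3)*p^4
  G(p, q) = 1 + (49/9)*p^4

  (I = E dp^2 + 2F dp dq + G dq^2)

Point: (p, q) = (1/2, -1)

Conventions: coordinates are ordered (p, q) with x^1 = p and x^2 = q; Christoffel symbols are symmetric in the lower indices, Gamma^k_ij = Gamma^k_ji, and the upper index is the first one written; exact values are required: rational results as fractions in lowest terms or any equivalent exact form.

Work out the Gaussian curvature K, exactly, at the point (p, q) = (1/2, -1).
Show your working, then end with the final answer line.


E = 58/9, F = -49/36, G = 193/144, EG - F^2 = 977/144 at the point
E_p = 112/9, E_q = -98/9, F_p = -7, F_q = 49/36, G_p = 49/18, G_q = 0
E_qq = 98/9, F_pq = 49/6, G_pp = 49/3
Using the Brioschi determinant formula for K from the metric derivatives:
M1 = [[-E_qq/2 + F_pq - G_pp/2, E_p/2, F_p - E_q/2], [F_q - G_p/2, E, F], [G_q/2, F, G]] = [[-49/9, 56/9, -14/9], [0, 58/9, -49/36], [0, -49/36, 193/144]]; det M1 = -47873/1296
M2 = [[0, E_q/2, G_p/2], [E_q/2, E, F], [G_p/2, F, G]] = [[0, -49/9, 49/36], [-49/9, 58/9, -49/36], [49/36, -49/36, 193/144]]; det M2 = -40817/1296
det M1 - det M2 = -49/9; K = -49/9 / (977/144)^2 = -112896/954529

Answer: K = -112896/954529


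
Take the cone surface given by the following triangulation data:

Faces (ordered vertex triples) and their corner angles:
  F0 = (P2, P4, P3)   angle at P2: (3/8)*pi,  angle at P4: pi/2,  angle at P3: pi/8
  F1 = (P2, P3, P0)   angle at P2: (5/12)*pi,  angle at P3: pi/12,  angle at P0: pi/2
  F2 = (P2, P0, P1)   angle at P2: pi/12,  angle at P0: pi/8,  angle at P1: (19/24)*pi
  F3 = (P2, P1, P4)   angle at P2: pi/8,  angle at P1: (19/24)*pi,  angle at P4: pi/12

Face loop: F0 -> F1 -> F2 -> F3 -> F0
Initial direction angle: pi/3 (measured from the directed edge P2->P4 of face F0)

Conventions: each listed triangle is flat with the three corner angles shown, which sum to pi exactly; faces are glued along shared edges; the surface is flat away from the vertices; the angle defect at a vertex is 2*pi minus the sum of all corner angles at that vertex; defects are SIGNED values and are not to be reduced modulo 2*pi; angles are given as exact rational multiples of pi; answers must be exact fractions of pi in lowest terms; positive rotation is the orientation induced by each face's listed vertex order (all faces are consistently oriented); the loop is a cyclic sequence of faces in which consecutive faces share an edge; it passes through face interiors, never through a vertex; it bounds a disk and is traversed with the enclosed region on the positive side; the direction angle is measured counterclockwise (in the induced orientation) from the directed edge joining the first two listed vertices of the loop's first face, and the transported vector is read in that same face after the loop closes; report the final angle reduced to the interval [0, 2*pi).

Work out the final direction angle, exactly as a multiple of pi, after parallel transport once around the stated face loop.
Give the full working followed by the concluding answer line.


enclosed vertex P2: corner angles sum to pi, defect = 2*pi - pi = pi
transport around the loop rotates by the sum of enclosed defects; add to the initial angle mod 2*pi
final angle = pi/3 + pi = (4/3)*pi (mod 2*pi)

Answer: final direction angle = (4/3)*pi


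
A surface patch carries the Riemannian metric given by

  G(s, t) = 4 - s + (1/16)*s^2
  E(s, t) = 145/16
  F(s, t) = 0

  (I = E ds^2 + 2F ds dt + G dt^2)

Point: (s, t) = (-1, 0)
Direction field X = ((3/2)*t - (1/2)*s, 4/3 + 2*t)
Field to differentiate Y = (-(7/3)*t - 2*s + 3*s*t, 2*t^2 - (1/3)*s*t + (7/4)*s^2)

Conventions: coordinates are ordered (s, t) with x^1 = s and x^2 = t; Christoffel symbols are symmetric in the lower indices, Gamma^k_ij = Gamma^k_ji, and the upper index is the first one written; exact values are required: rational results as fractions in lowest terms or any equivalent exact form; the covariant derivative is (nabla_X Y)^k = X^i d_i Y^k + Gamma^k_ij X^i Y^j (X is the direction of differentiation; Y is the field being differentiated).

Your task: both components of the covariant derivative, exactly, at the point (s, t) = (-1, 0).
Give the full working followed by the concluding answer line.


E = 145/16, F = 0, G = 81/16 at the point
E_s = 0, E_t = 0, F_s = 0, F_t = 0, G_s = -9/8, G_t = 0
EG - F^2 = 11745/256;  g^inv = (256/11745) * [[81/16, 0], [0, 145/16]]
first-kind symbols [ij,l] = (1/2)(d_i g_jl + d_j g_il - d_l g_ij): [ss,s] = E_s/2 = 0, [ss,t] = F_s - E_t/2 = 0, [st,s] = E_t/2 = 0, [st,t] = G_s/2 = -9/16, [tt,s] = F_t - G_s/2 = 9/16, [tt,t] = G_t/2 = 0
Gamma^s_ij = (G*[ij,s] - F*[ij,t])/(EG - F^2), Gamma^t_ij = (E*[ij,t] - F*[ij,s])/(EG - F^2)
Gamma_sss = 0, Gamma_sst = 0, Gamma_stt = 9/145, Gamma_tss = 0, Gamma_tst = -1/9, Gamma_ttt = 0
X = (1/2, 4/3), Y = (2, 7/4) at the point

Answer: (nabla_X Y)^s = -10396/1305, (nabla_X Y)^t = -367/216


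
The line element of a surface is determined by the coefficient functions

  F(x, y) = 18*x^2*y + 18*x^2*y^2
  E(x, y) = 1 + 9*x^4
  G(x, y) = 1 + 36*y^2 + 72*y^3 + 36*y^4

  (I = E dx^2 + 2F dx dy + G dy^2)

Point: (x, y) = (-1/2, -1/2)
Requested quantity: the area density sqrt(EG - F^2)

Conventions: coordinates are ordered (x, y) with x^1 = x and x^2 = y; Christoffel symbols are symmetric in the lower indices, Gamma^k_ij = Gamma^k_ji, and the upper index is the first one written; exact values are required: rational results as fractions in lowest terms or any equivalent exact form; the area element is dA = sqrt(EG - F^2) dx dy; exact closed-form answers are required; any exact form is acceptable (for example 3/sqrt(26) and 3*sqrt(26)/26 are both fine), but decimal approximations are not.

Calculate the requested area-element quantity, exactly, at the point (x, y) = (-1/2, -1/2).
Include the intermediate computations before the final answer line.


E = 25/16, F = -9/8, G = 13/4; EG - F^2 = 61/16

Answer: sqrt(EG - F^2) = sqrt(61)/4


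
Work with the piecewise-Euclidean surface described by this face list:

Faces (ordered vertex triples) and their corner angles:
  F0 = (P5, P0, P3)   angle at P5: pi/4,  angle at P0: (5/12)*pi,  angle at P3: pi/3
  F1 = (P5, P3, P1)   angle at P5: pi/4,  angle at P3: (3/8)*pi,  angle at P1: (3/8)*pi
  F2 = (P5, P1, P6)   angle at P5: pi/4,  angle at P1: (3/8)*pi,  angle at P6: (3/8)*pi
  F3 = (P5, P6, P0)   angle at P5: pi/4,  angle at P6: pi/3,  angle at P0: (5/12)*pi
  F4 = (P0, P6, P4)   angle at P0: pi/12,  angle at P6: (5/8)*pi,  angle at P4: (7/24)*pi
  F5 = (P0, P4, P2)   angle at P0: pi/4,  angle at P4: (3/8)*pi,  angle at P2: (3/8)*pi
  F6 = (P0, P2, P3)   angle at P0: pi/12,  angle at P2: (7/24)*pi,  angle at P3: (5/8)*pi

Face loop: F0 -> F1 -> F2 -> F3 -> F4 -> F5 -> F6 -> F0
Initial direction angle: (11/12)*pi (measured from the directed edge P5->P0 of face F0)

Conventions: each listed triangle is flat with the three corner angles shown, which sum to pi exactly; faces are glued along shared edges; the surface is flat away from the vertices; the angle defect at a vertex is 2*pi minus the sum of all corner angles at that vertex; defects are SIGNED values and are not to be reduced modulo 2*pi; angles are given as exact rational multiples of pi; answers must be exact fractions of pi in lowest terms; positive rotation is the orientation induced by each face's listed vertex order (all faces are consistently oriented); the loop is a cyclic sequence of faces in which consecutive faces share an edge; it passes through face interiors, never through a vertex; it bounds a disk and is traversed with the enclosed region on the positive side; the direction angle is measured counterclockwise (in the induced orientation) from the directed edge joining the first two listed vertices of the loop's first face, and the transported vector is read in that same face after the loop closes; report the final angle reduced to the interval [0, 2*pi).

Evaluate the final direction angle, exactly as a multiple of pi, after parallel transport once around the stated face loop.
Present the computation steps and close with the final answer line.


enclosed vertex P0: corner angles sum to (5/4)*pi, defect = 2*pi - (5/4)*pi = (3/4)*pi
enclosed vertex P5: corner angles sum to pi, defect = 2*pi - pi = pi
holonomy = initial angle + sum of enclosed defects (mod 2*pi), positive in the induced orientation
final angle = (11/12)*pi + (7/4)*pi = (2/3)*pi (mod 2*pi)

Answer: final direction angle = (2/3)*pi


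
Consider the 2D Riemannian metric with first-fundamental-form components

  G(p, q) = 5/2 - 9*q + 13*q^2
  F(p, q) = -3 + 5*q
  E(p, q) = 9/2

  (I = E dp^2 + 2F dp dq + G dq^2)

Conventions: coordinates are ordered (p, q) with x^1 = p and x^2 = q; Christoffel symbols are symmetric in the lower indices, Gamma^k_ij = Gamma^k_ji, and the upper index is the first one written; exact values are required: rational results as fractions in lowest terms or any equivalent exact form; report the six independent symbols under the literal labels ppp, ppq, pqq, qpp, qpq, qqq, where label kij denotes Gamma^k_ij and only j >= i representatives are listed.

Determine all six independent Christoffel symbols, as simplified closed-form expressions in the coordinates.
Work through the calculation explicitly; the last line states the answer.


E = 9/2; F = -3 + 5*q; G = 5/2 - 9*q + 13*q^2
Gamma^k_ij = (1/2) g^{kl} (d_i g_jl + d_j g_il - d_l g_ij), with g^inv = (1/(EG-F^2)) [[G, -F], [-F, E]]
first partials: E_p = 0, E_q = 0, F_p = 0, F_q = 5, G_p = 0, G_q = -9 + 26*q
D = EG - F^2 = 9/4 - (21/2)*q + (67/2)*q^2
expanded: Gamma^p_pp = (G E_p - 2F F_p + F E_q)/(2D), Gamma^p_pq = (G E_q - F G_p)/(2D), Gamma^p_qq = (2G F_q - G G_p - F G_q)/(2D), Gamma^q_pp = (2E F_p - E E_q - F E_p)/(2D), Gamma^q_pq = (E G_p - F E_q)/(2D), Gamma^q_qq = (E G_q - 2F F_q + F G_p)/(2D); substitute and cancel common factors

Answer: Gamma_ppp = 0, Gamma_ppq = 0, Gamma_pqq = (66*q - 4)/(134*q^2 - 42*q + 9), Gamma_qpp = 0, Gamma_qpq = 0, Gamma_qqq = (134*q - 21)/(134*q^2 - 42*q + 9)


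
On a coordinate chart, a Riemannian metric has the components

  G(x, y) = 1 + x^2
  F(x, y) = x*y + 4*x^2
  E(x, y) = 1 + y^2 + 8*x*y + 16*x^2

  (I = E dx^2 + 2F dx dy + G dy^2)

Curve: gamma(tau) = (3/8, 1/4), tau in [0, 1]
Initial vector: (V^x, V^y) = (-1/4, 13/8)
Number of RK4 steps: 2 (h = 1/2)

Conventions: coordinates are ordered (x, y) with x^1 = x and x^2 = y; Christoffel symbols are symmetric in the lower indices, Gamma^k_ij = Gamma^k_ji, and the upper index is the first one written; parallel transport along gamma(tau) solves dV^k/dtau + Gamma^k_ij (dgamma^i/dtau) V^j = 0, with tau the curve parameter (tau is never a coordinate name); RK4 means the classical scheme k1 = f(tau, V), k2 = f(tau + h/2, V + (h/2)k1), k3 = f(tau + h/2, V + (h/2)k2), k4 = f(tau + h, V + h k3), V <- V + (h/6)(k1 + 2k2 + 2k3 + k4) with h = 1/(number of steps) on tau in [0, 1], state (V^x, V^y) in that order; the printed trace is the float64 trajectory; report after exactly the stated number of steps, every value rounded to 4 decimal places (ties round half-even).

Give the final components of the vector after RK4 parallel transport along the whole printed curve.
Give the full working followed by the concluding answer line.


gamma'(tau) = (0, 0); f(tau, V)^k = -Gamma^k_ij(gamma(tau)) gamma'^i(tau) V^j; h = 1/2; intermediate values shown to 6 dp
curve data and Christoffel symbols at the stage parameters:
  tau = 0.000000: gamma = (0.375000, 0.250000), gamma' = (0.000000, 0.000000); Gamma_xxx = 1.665428, Gamma_xxy = 0.416357, Gamma_xyy = 0.000000, Gamma_yxx = 0.356877, Gamma_yxy = 0.089219, Gamma_yyy = 0.000000
  tau = 0.250000: gamma = (0.375000, 0.250000), gamma' = (0.000000, 0.000000); Gamma_xxx = 1.665428, Gamma_xxy = 0.416357, Gamma_xyy = 0.000000, Gamma_yxx = 0.356877, Gamma_yxy = 0.089219, Gamma_yyy = 0.000000
  tau = 0.500000: gamma = (0.375000, 0.250000), gamma' = (0.000000, 0.000000); Gamma_xxx = 1.665428, Gamma_xxy = 0.416357, Gamma_xyy = 0.000000, Gamma_yxx = 0.356877, Gamma_yxy = 0.089219, Gamma_yyy = 0.000000
  tau = 0.750000: gamma = (0.375000, 0.250000), gamma' = (0.000000, 0.000000); Gamma_xxx = 1.665428, Gamma_xxy = 0.416357, Gamma_xyy = 0.000000, Gamma_yxx = 0.356877, Gamma_yxy = 0.089219, Gamma_yyy = 0.000000
  tau = 1.000000: gamma = (0.375000, 0.250000), gamma' = (0.000000, 0.000000); Gamma_xxx = 1.665428, Gamma_xxy = 0.416357, Gamma_xyy = 0.000000, Gamma_yxx = 0.356877, Gamma_yxy = 0.089219, Gamma_yyy = 0.000000
step 0: V^x = -0.2500, V^y = 1.6250
step 1: k1 = (0.000000, 0.000000), k2 = (0.000000, 0.000000), k3 = (0.000000, 0.000000), k4 = (0.000000, 0.000000); V <- V + (h/6)(k1 + 2k2 + 2k3 + k4): V^x = -0.2500, V^y = 1.6250
step 2: k1 = (0.000000, 0.000000), k2 = (0.000000, 0.000000), k3 = (0.000000, 0.000000), k4 = (0.000000, 0.000000); V <- V + (h/6)(k1 + 2k2 + 2k3 + k4): V^x = -0.2500, V^y = 1.6250

Answer: V^x = -0.2500, V^y = 1.6250


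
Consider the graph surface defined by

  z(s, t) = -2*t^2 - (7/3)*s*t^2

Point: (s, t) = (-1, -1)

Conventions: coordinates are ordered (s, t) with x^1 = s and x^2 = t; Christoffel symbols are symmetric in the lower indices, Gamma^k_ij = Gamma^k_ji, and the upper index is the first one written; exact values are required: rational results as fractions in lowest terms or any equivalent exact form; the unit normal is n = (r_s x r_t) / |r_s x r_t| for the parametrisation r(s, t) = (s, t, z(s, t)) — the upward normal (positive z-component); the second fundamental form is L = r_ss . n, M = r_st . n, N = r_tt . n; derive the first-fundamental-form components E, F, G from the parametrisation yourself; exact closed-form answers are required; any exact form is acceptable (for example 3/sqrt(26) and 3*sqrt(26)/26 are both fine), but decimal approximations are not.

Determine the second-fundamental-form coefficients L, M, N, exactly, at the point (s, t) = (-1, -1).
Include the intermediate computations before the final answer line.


z_s = -7/3, z_t = -2/3, z_ss = 0, z_st = 14/3, z_tt = 2/3
E = 58/9, F = 14/9, G = 13/9; answer radicand W^2 = 62/9
unnormalised second-form numerators: l = 0, m = 14/3, n = 2/3; L = l/sqrt(62/9), and similarly M = m/sqrt(W^2), N = n/sqrt(W^2)

Answer: L = 0, M = 7*sqrt(62)/31, N = sqrt(62)/31


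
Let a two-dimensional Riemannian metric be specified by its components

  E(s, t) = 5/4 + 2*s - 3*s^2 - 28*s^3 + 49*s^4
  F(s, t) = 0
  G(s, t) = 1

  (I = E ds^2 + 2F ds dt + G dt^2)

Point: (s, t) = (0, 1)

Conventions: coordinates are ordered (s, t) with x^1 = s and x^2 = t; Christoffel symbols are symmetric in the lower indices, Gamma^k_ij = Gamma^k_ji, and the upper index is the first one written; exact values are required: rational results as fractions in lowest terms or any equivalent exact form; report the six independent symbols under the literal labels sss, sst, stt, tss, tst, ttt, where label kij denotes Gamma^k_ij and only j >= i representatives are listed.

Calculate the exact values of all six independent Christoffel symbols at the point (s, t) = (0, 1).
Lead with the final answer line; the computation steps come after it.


Answer: Gamma_sss = 4/5, Gamma_sst = 0, Gamma_stt = 0, Gamma_tss = 0, Gamma_tst = 0, Gamma_ttt = 0

E = 5/4, F = 0, G = 1 at the point
E_s = 2, E_t = 0, F_s = 0, F_t = 0, G_s = 0, G_t = 0
EG - F^2 = 5/4;  g^inv = (4/5) * [[1, 0], [0, 5/4]]
first-kind symbols [ij,l] = (1/2)(d_i g_jl + d_j g_il - d_l g_ij): [ss,s] = E_s/2 = 1, [ss,t] = F_s - E_t/2 = 0, [st,s] = E_t/2 = 0, [st,t] = G_s/2 = 0, [tt,s] = F_t - G_s/2 = 0, [tt,t] = G_t/2 = 0
Gamma^s_ij = (G*[ij,s] - F*[ij,t])/(EG - F^2), Gamma^t_ij = (E*[ij,t] - F*[ij,s])/(EG - F^2)


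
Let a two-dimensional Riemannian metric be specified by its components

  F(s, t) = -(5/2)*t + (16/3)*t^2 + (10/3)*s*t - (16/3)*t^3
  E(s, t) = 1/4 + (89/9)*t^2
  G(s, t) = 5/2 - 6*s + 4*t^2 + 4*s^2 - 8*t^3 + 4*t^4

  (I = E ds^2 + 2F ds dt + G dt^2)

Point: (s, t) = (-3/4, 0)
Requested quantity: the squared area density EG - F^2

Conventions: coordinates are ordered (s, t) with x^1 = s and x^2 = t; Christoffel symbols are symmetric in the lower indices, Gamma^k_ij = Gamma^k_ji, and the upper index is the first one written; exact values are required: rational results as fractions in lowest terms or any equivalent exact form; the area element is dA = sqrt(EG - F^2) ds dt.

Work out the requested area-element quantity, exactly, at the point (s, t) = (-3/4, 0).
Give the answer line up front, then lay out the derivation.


Answer: EG - F^2 = 37/16

E = 1/4, F = 0, G = 37/4; EG - F^2 = 37/16


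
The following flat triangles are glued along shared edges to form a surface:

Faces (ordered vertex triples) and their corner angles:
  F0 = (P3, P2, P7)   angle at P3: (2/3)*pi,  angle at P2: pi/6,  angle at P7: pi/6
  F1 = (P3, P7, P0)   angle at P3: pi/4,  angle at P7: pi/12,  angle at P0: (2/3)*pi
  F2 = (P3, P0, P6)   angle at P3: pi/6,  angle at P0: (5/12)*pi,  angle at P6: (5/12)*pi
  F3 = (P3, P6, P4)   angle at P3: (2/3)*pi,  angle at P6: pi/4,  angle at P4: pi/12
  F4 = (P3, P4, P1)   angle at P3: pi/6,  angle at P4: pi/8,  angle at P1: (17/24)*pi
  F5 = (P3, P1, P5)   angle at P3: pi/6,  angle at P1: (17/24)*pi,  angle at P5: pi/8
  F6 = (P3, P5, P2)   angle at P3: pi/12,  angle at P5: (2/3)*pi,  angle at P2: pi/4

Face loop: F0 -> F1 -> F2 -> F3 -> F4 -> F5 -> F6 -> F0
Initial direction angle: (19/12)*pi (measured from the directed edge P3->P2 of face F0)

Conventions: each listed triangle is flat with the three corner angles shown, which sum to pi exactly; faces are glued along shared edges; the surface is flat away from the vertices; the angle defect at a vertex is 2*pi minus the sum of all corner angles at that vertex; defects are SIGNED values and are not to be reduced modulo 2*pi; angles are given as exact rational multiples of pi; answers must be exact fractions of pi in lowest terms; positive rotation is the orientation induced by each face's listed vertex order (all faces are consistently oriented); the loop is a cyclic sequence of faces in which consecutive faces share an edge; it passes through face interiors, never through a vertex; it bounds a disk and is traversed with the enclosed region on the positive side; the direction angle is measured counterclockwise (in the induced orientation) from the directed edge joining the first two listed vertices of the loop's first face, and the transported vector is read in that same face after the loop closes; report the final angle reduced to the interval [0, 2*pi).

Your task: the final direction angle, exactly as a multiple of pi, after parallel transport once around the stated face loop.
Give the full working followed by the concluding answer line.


enclosed vertex P3: corner angles sum to (13/6)*pi, defect = 2*pi - (13/6)*pi = -pi/6
transport around the loop rotates by the sum of enclosed defects; add to the initial angle mod 2*pi
final angle = (19/12)*pi - pi/6 = (17/12)*pi (mod 2*pi)

Answer: final direction angle = (17/12)*pi


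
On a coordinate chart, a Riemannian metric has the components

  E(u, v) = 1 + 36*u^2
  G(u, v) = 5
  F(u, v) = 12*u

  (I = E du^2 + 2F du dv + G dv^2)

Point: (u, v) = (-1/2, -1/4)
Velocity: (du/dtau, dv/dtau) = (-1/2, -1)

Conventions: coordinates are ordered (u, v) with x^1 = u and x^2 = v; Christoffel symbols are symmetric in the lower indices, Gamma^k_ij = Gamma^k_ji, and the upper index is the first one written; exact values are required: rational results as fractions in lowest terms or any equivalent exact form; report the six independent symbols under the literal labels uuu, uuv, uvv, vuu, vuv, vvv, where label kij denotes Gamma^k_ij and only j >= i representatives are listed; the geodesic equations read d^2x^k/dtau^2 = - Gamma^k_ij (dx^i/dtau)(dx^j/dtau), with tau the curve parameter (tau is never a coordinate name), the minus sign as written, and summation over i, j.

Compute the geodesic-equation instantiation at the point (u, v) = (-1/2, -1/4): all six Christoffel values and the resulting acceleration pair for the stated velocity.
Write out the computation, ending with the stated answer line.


E = 10, F = -6, G = 5 at the point
E_u = -36, E_v = 0, F_u = 12, F_v = 0, G_u = 0, G_v = 0
EG - F^2 = 14;  g^inv = (1/14) * [[5, 6], [6, 10]]
first-kind symbols [ij,l] = (1/2)(d_i g_jl + d_j g_il - d_l g_ij): [uu,u] = E_u/2 = -18, [uu,v] = F_u - E_v/2 = 12, [uv,u] = E_v/2 = 0, [uv,v] = G_u/2 = 0, [vv,u] = F_v - G_u/2 = 0, [vv,v] = G_v/2 = 0
Gamma^u_ij = (G*[ij,u] - F*[ij,v])/(EG - F^2), Gamma^v_ij = (E*[ij,v] - F*[ij,u])/(EG - F^2)
Gamma_uuu = -9/7, Gamma_uuv = 0, Gamma_uvv = 0, Gamma_vuu = 6/7, Gamma_vuv = 0, Gamma_vvv = 0
d^2u/dtau^2 = -(Gamma_uuu*(-1/2)^2 + 2*Gamma_uuv*(-1/2)*(-1) + Gamma_uvv*(-1)^2) = 9/28
d^2v/dtau^2 = -(Gamma_vuu*(-1/2)^2 + 2*Gamma_vuv*(-1/2)*(-1) + Gamma_vvv*(-1)^2) = -3/14

Answer: Gamma_uuu = -9/7, Gamma_uuv = 0, Gamma_uvv = 0, Gamma_vuu = 6/7, Gamma_vuv = 0, Gamma_vvv = 0; accelerations (d^2u/dtau^2, d^2v/dtau^2) = (9/28, -3/14)


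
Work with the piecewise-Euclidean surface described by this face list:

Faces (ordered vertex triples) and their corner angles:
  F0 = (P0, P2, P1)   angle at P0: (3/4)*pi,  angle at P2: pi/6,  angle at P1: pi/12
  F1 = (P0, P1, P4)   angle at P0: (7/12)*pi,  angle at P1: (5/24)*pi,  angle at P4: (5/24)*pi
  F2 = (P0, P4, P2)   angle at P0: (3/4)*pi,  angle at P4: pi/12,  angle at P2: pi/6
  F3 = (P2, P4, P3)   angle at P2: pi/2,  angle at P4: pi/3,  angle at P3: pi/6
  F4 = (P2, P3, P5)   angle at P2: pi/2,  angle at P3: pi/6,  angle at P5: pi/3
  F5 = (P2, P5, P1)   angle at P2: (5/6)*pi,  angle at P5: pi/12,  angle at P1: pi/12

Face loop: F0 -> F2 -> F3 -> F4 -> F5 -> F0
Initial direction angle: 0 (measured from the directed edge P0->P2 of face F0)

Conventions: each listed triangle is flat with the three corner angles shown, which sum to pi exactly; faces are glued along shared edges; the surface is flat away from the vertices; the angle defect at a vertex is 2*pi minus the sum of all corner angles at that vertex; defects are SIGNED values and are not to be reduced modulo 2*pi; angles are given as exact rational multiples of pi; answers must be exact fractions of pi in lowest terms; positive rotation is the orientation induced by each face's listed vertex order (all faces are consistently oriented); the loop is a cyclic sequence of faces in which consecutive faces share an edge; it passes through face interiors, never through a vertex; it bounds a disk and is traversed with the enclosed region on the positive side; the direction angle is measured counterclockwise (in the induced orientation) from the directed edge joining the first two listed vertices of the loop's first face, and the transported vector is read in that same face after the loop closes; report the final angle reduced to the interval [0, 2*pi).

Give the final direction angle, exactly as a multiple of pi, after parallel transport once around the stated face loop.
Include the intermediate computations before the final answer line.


enclosed vertex P2: corner angles sum to (13/6)*pi, defect = 2*pi - (13/6)*pi = -pi/6
the final direction is the initial angle plus the enclosed defects, taken mod 2*pi in the induced orientation
final angle = 0 - pi/6 = (11/6)*pi (mod 2*pi)

Answer: final direction angle = (11/6)*pi


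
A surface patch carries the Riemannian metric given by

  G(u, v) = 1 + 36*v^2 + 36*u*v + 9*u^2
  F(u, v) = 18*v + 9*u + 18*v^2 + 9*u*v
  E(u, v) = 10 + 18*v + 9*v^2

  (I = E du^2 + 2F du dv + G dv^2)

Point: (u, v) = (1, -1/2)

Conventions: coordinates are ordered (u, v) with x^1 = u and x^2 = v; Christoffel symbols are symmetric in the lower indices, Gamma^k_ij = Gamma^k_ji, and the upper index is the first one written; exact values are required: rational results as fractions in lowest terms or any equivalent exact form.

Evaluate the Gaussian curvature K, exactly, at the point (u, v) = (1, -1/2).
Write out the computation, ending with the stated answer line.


E = 13/4, F = 0, G = 1, EG - F^2 = 13/4 at the point
E_u = 0, E_v = 9, F_u = 9/2, F_v = 9, G_u = 0, G_v = 0
E_vv = 18, F_uv = 9, G_uu = 18
Evaluate Brioschi's two determinant matrices M1, M2 and divide by (EG - F^2)^2.
M1 = [[-E_vv/2 + F_uv - G_uu/2, E_u/2, F_u - E_v/2], [F_v - G_u/2, E, F], [G_v/2, F, G]] = [[-9, 0, 0], [9, 13/4, 0], [0, 0, 1]]; det M1 = -117/4
M2 = [[0, E_v/2, G_u/2], [E_v/2, E, F], [G_u/2, F, G]] = [[0, 9/2, 0], [9/2, 13/4, 0], [0, 0, 1]]; det M2 = -81/4
det M1 - det M2 = -9; K = -9 / (13/4)^2 = -144/169

Answer: K = -144/169


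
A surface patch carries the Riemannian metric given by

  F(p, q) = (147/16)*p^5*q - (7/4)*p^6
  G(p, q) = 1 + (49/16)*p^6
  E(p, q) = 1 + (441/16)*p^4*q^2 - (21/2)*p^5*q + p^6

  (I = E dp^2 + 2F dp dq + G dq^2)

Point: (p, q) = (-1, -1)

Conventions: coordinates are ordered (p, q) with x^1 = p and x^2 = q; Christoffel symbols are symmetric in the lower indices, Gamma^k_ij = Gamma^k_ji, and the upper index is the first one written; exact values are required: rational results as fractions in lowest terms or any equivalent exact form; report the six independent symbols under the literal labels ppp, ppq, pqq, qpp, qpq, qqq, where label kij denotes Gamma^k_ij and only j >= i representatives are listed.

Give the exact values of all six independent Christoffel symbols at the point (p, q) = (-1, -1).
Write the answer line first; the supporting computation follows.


Answer: Gamma_ppp = -85/59, Gamma_ppq = -119/118, Gamma_pqq = 0, Gamma_qpp = -35/59, Gamma_qpq = -49/118, Gamma_qqq = 0

E = 305/16, F = 119/16, G = 65/16 at the point
E_p = -255/4, E_q = -357/8, F_p = -567/16, F_q = -147/16, G_p = -147/8, G_q = 0
EG - F^2 = 177/8;  g^inv = (8/177) * [[65/16, -119/16], [-119/16, 305/16]]
first-kind symbols [ij,l] = (1/2)(d_i g_jl + d_j g_il - d_l g_ij): [pp,p] = E_p/2 = -255/8, [pp,q] = F_p - E_q/2 = -105/8, [pq,p] = E_q/2 = -357/16, [pq,q] = G_p/2 = -147/16, [qq,p] = F_q - G_p/2 = 0, [qq,q] = G_q/2 = 0
Gamma^p_ij = (G*[ij,p] - F*[ij,q])/(EG - F^2), Gamma^q_ij = (E*[ij,q] - F*[ij,p])/(EG - F^2)


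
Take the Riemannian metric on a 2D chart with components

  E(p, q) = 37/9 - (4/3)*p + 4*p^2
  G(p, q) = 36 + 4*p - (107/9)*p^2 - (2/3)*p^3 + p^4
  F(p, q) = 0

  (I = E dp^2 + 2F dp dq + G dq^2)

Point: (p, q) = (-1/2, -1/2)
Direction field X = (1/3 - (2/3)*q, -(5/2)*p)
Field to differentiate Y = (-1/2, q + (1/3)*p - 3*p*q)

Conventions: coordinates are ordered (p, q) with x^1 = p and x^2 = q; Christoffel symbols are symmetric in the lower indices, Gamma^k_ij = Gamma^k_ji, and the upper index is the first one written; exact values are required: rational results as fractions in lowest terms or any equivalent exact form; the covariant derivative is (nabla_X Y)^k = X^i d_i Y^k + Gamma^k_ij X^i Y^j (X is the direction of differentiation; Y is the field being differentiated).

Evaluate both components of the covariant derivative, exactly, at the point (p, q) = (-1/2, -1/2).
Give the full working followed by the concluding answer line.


E = 52/9, F = 0, G = 4489/144 at the point
E_p = -16/3, E_q = 0, F_p = 0, F_q = 0, G_p = 134/9, G_q = 0
EG - F^2 = 58357/324;  g^inv = (324/58357) * [[4489/144, 0], [0, 52/9]]
first-kind symbols [ij,l] = (1/2)(d_i g_jl + d_j g_il - d_l g_ij): [pp,p] = E_p/2 = -8/3, [pp,q] = F_p - E_q/2 = 0, [pq,p] = E_q/2 = 0, [pq,q] = G_p/2 = 67/9, [qq,p] = F_q - G_p/2 = -67/9, [qq,q] = G_q/2 = 0
Gamma^p_ij = (G*[ij,p] - F*[ij,q])/(EG - F^2), Gamma^q_ij = (E*[ij,q] - F*[ij,p])/(EG - F^2)
Gamma_ppp = -6/13, Gamma_ppq = 0, Gamma_pqq = -67/52, Gamma_qpp = 0, Gamma_qpq = 16/67, Gamma_qqq = 0
X = (2/3, 5/4), Y = (-1/2, -17/12) at the point

Answer: (nabla_X Y)^p = 6079/2496, (nabla_X Y)^q = 19163/4824


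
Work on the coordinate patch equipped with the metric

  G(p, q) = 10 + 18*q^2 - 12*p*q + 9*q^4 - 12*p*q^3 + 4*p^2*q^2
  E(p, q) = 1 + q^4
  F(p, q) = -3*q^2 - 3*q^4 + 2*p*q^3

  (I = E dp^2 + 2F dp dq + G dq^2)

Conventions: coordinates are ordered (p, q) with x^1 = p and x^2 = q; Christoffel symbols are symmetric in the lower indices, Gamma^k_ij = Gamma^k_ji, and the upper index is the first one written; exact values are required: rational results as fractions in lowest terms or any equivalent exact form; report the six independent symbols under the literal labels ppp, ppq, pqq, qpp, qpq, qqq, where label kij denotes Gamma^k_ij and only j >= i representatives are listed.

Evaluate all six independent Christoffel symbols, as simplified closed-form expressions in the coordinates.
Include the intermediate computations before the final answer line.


E = 1 + q^4; F = -3*q^2 - 3*q^4 + 2*p*q^3; G = 10 + 18*q^2 - 12*p*q + 9*q^4 - 12*p*q^3 + 4*p^2*q^2
Gamma^k_ij = (1/2) g^{kl} (d_i g_jl + d_j g_il - d_l g_ij), with g^inv = (1/(EG-F^2)) [[G, -F], [-F, E]]
first partials: E_p = 0, E_q = 4*q^3, F_p = 2*q^3, F_q = -6*q - 12*q^3 + 6*p*q^2, G_p = -12*q - 12*q^3 + 8*p*q^2, G_q = 36*q - 12*p + 36*q^3 - 36*p*q^2 + 8*p^2*q
D = EG - F^2 = 10 + 18*q^2 - 12*p*q + 10*q^4 - 12*p*q^3 + 4*p^2*q^2
expanded: Gamma^p_pp = (G E_p - 2F F_p + F E_q)/(2D), Gamma^p_pq = (G E_q - F G_p)/(2D), Gamma^p_qq = (2G F_q - G G_p - F G_q)/(2D), Gamma^q_pp = (2E F_p - E E_q - F E_p)/(2D), Gamma^q_pq = (E G_p - F E_q)/(2D), Gamma^q_qq = (E G_q - 2F F_q + F G_p)/(2D); substitute and cancel common factors

Answer: Gamma_ppp = 0, Gamma_ppq = q^3/(2*p^2*q^2 - 6*p*q^3 - 6*p*q + 5*q^4 + 9*q^2 + 5), Gamma_pqq = (p*q^2 - 3*q^3)/(2*p^2*q^2 - 6*p*q^3 - 6*p*q + 5*q^4 + 9*q^2 + 5), Gamma_qpp = 0, Gamma_qpq = (2*p*q^2 - 3*q^3 - 3*q)/(2*p^2*q^2 - 6*p*q^3 - 6*p*q + 5*q^4 + 9*q^2 + 5), Gamma_qqq = (2*p^2*q - 9*p*q^2 - 3*p + 9*q^3 + 9*q)/(2*p^2*q^2 - 6*p*q^3 - 6*p*q + 5*q^4 + 9*q^2 + 5)


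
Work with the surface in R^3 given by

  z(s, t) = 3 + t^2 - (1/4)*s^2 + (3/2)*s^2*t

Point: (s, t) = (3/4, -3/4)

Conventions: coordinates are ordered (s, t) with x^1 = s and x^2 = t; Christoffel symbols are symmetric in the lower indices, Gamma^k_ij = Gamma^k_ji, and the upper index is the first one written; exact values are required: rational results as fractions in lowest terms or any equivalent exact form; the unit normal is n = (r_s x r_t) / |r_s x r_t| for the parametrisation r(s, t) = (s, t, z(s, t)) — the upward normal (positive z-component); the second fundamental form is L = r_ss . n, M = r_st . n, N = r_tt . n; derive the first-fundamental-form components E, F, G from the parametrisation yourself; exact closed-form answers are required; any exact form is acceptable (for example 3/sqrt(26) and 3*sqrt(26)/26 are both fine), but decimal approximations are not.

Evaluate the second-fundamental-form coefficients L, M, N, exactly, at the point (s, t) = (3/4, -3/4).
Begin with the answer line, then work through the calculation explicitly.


Answer: L = -88*sqrt(5821)/5821, M = 72*sqrt(5821)/5821, N = 64*sqrt(5821)/5821

z_s = -33/16, z_t = -21/32, z_ss = -11/4, z_st = 9/4, z_tt = 2
E = 1345/256, F = 693/512, G = 1465/1024; answer radicand W^2 = 5821/1024
unnormalised second-form numerators: l = -11/4, m = 9/4, n = 2; L = l/sqrt(5821/1024), and similarly M = m/sqrt(W^2), N = n/sqrt(W^2)


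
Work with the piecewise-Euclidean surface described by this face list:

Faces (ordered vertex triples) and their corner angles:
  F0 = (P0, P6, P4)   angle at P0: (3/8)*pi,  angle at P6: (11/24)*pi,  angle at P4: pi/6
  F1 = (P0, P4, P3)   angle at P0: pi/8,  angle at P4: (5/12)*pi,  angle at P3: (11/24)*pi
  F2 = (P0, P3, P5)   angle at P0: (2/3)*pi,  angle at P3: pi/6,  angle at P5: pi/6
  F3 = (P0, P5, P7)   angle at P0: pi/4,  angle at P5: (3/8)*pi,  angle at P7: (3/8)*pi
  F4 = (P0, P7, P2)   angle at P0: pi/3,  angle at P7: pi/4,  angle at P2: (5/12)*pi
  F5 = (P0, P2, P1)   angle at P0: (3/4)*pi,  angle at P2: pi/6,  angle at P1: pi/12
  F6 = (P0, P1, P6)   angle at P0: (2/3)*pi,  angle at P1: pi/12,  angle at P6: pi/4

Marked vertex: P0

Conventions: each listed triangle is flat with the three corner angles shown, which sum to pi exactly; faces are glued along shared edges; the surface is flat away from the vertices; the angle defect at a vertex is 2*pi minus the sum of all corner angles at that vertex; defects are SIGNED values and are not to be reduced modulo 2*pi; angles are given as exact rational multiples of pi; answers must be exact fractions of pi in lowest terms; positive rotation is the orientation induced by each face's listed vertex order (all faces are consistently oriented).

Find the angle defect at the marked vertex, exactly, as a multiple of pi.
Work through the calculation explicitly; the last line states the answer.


Sum of corner angles at P0: (19/6)*pi
defect = 2*pi - (19/6)*pi

Answer: defect(P0) = (-7/6)*pi


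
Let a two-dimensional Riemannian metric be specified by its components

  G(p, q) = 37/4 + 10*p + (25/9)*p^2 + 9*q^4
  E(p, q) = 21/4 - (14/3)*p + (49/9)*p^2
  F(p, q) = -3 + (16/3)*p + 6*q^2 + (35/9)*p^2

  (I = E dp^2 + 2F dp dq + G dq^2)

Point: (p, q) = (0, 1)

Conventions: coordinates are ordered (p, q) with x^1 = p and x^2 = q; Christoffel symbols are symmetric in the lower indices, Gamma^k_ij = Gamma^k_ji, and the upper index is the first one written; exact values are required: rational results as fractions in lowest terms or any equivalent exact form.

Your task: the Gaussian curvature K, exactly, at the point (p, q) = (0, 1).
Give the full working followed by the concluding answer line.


E = 21/4, F = 3, G = 73/4, EG - F^2 = 1389/16 at the point
E_p = -14/3, E_q = 0, F_p = 16/3, F_q = 12, G_p = 10, G_q = 36
E_qq = 0, F_pq = 0, G_pp = 50/9
K follows from Brioschi's formula, (det M1 - det M2)/(EG - F^2)^2.
M1 = [[-E_qq/2 + F_pq - G_pp/2, E_p/2, F_p - E_q/2], [F_q - G_p/2, E, F], [G_q/2, F, G]] = [[-25/9, -7/3, 16/3], [7, 21/4, 3], [18, 3, 73/4]]; det M1 = -7377/16
M2 = [[0, E_q/2, G_p/2], [E_q/2, E, F], [G_p/2, F, G]] = [[0, 0, 5], [0, 21/4, 3], [5, 3, 73/4]]; det M2 = -525/4
det M1 - det M2 = -5277/16; K = -5277/16 / (1389/16)^2 = -28144/643107

Answer: K = -28144/643107


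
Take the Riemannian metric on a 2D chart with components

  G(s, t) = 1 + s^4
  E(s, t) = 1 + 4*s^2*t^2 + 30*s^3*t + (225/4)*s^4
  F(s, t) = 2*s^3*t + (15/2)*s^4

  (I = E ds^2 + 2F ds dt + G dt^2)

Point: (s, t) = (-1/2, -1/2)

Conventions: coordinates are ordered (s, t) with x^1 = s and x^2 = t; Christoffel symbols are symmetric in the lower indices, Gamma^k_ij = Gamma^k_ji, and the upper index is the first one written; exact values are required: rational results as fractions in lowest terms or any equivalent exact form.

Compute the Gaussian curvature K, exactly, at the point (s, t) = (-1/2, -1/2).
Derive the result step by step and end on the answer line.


E = 425/64, F = 19/32, G = 17/16, EG - F^2 = 429/64 at the point
E_s = -323/8, E_t = -19/4, F_s = -9/2, F_t = -1/4, G_s = -1/2, G_t = 0
E_tt = 2, F_st = 3/2, G_ss = 3
By Brioschi, K is (det M1 - det M2) divided by (EG - F^2) squared.
M1 = [[-E_tt/2 + F_st - G_ss/2, E_s/2, F_s - E_t/2], [F_t - G_s/2, E, F], [G_t/2, F, G]] = [[-1, -323/16, -17/8], [0, 425/64, 19/32], [0, 19/32, 17/16]]; det M1 = -429/64
M2 = [[0, E_t/2, G_s/2], [E_t/2, E, F], [G_s/2, F, G]] = [[0, -19/8, -1/4], [-19/8, 425/64, 19/32], [-1/4, 19/32, 17/16]]; det M2 = -365/64
det M1 - det M2 = -1; K = -1 / (429/64)^2 = -4096/184041

Answer: K = -4096/184041


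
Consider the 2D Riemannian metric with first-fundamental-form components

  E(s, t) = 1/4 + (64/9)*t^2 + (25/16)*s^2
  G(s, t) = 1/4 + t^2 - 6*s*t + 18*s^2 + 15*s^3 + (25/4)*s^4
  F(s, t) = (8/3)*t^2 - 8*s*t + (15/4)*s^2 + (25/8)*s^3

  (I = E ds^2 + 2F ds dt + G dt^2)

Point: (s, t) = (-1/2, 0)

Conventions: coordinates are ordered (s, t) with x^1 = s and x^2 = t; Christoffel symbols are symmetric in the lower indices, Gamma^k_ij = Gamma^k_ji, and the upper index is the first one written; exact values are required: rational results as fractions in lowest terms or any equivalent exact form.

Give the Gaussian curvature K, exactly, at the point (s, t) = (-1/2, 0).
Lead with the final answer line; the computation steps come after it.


Answer: K = -13792/12393

E = 41/64, F = 35/64, G = 209/64, EG - F^2 = 459/256 at the point
E_s = -25/16, E_t = 0, F_s = -45/32, F_t = 4, G_s = -79/8, G_t = 3
E_tt = 128/9, F_st = -8, G_ss = 39/4
Using the Brioschi determinant formula for K from the metric derivatives:
M1 = [[-E_tt/2 + F_st - G_ss/2, E_s/2, F_s - E_t/2], [F_t - G_s/2, E, F], [G_t/2, F, G]] = [[-1439/72, -25/32, -45/32], [143/16, 41/64, 35/64], [3/2, 35/64, 209/64]]; det M1 = -314497/16384
M2 = [[0, E_t/2, G_s/2], [E_t/2, E, F], [G_s/2, F, G]] = [[0, 0, -79/16], [0, 41/64, 35/64], [-79/16, 35/64, 209/64]]; det M2 = -255881/16384
det M1 - det M2 = -7327/2048; K = -7327/2048 / (459/256)^2 = -13792/12393


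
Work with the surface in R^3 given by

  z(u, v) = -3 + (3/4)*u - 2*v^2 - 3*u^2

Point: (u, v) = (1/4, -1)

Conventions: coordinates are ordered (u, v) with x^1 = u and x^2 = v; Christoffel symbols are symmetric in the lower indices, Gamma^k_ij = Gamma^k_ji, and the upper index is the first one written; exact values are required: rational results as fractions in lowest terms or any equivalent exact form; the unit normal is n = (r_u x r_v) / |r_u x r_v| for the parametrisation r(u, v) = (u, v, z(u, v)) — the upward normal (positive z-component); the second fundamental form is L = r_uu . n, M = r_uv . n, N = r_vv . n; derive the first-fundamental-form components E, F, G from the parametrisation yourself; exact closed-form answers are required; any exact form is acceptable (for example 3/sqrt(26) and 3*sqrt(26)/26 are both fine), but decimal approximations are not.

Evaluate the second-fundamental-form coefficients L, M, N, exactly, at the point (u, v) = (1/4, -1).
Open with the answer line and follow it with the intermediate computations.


Answer: L = -24*sqrt(281)/281, M = 0, N = -16*sqrt(281)/281

z_u = -3/4, z_v = 4, z_uu = -6, z_uv = 0, z_vv = -4
E = 25/16, F = -3, G = 17; answer radicand W^2 = 281/16
unnormalised second-form numerators: l = -6, m = 0, n = -4; L = l/sqrt(281/16), and similarly M = m/sqrt(W^2), N = n/sqrt(W^2)


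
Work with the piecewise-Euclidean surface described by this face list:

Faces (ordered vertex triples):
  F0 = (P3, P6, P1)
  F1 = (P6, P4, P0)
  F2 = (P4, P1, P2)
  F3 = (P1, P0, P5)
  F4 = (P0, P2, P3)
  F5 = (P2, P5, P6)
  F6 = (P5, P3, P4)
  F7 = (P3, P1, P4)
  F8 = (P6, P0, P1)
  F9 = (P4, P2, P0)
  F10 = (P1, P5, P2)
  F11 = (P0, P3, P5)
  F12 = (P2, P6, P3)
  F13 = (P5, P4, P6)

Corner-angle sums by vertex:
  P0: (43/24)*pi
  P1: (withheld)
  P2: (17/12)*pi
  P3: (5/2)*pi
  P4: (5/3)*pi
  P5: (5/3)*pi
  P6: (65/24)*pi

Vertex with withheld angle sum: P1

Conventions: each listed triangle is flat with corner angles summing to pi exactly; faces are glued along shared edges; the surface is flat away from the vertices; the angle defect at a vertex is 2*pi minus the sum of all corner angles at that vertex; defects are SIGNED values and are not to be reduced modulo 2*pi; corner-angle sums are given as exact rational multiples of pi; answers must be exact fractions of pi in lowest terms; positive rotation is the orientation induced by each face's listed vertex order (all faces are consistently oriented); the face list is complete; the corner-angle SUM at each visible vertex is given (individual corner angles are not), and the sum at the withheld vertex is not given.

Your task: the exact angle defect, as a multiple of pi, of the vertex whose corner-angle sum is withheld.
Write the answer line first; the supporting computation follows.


Answer: defect(P1) = -pi/4

V = 7, E = 21, F = 14; chi = V - E + F = 0
Gauss-Bonnet: total defect = 2*pi*chi = 0; visible defects sum to pi/4


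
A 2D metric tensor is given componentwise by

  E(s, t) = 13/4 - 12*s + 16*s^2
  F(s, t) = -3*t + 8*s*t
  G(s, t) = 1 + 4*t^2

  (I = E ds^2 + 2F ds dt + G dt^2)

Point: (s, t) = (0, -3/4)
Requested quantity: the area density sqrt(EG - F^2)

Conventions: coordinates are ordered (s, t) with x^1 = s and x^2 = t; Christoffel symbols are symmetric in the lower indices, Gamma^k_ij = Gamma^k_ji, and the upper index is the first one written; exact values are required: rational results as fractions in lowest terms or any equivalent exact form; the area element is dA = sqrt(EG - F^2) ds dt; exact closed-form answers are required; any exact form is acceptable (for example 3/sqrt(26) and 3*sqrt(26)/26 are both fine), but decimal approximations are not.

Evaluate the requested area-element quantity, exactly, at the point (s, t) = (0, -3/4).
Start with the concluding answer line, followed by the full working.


Answer: sqrt(EG - F^2) = sqrt(22)/2

E = 13/4, F = 9/4, G = 13/4; EG - F^2 = 11/2
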